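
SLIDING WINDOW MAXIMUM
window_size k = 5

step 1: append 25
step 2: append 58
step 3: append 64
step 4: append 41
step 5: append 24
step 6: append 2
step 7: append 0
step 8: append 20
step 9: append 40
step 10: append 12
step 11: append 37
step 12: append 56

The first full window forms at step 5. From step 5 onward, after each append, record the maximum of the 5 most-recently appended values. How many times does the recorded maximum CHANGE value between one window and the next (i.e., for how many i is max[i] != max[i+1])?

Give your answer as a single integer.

step 1: append 25 -> window=[25] (not full yet)
step 2: append 58 -> window=[25, 58] (not full yet)
step 3: append 64 -> window=[25, 58, 64] (not full yet)
step 4: append 41 -> window=[25, 58, 64, 41] (not full yet)
step 5: append 24 -> window=[25, 58, 64, 41, 24] -> max=64
step 6: append 2 -> window=[58, 64, 41, 24, 2] -> max=64
step 7: append 0 -> window=[64, 41, 24, 2, 0] -> max=64
step 8: append 20 -> window=[41, 24, 2, 0, 20] -> max=41
step 9: append 40 -> window=[24, 2, 0, 20, 40] -> max=40
step 10: append 12 -> window=[2, 0, 20, 40, 12] -> max=40
step 11: append 37 -> window=[0, 20, 40, 12, 37] -> max=40
step 12: append 56 -> window=[20, 40, 12, 37, 56] -> max=56
Recorded maximums: 64 64 64 41 40 40 40 56
Changes between consecutive maximums: 3

Answer: 3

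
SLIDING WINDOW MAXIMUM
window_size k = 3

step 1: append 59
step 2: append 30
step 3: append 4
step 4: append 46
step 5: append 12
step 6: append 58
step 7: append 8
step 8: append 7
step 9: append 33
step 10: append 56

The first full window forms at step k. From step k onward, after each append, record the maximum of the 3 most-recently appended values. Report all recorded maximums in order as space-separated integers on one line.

step 1: append 59 -> window=[59] (not full yet)
step 2: append 30 -> window=[59, 30] (not full yet)
step 3: append 4 -> window=[59, 30, 4] -> max=59
step 4: append 46 -> window=[30, 4, 46] -> max=46
step 5: append 12 -> window=[4, 46, 12] -> max=46
step 6: append 58 -> window=[46, 12, 58] -> max=58
step 7: append 8 -> window=[12, 58, 8] -> max=58
step 8: append 7 -> window=[58, 8, 7] -> max=58
step 9: append 33 -> window=[8, 7, 33] -> max=33
step 10: append 56 -> window=[7, 33, 56] -> max=56

Answer: 59 46 46 58 58 58 33 56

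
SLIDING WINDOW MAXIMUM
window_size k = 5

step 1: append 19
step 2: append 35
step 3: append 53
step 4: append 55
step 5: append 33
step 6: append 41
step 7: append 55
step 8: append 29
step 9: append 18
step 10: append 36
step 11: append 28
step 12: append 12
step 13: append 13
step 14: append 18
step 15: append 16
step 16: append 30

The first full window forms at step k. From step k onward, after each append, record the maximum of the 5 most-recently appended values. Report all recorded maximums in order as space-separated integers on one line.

step 1: append 19 -> window=[19] (not full yet)
step 2: append 35 -> window=[19, 35] (not full yet)
step 3: append 53 -> window=[19, 35, 53] (not full yet)
step 4: append 55 -> window=[19, 35, 53, 55] (not full yet)
step 5: append 33 -> window=[19, 35, 53, 55, 33] -> max=55
step 6: append 41 -> window=[35, 53, 55, 33, 41] -> max=55
step 7: append 55 -> window=[53, 55, 33, 41, 55] -> max=55
step 8: append 29 -> window=[55, 33, 41, 55, 29] -> max=55
step 9: append 18 -> window=[33, 41, 55, 29, 18] -> max=55
step 10: append 36 -> window=[41, 55, 29, 18, 36] -> max=55
step 11: append 28 -> window=[55, 29, 18, 36, 28] -> max=55
step 12: append 12 -> window=[29, 18, 36, 28, 12] -> max=36
step 13: append 13 -> window=[18, 36, 28, 12, 13] -> max=36
step 14: append 18 -> window=[36, 28, 12, 13, 18] -> max=36
step 15: append 16 -> window=[28, 12, 13, 18, 16] -> max=28
step 16: append 30 -> window=[12, 13, 18, 16, 30] -> max=30

Answer: 55 55 55 55 55 55 55 36 36 36 28 30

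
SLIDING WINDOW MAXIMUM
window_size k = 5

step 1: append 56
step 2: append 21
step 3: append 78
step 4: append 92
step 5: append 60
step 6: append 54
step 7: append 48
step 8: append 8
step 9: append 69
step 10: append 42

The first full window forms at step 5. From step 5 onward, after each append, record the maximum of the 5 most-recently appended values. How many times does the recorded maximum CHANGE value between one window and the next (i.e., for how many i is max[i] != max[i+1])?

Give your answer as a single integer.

Answer: 1

Derivation:
step 1: append 56 -> window=[56] (not full yet)
step 2: append 21 -> window=[56, 21] (not full yet)
step 3: append 78 -> window=[56, 21, 78] (not full yet)
step 4: append 92 -> window=[56, 21, 78, 92] (not full yet)
step 5: append 60 -> window=[56, 21, 78, 92, 60] -> max=92
step 6: append 54 -> window=[21, 78, 92, 60, 54] -> max=92
step 7: append 48 -> window=[78, 92, 60, 54, 48] -> max=92
step 8: append 8 -> window=[92, 60, 54, 48, 8] -> max=92
step 9: append 69 -> window=[60, 54, 48, 8, 69] -> max=69
step 10: append 42 -> window=[54, 48, 8, 69, 42] -> max=69
Recorded maximums: 92 92 92 92 69 69
Changes between consecutive maximums: 1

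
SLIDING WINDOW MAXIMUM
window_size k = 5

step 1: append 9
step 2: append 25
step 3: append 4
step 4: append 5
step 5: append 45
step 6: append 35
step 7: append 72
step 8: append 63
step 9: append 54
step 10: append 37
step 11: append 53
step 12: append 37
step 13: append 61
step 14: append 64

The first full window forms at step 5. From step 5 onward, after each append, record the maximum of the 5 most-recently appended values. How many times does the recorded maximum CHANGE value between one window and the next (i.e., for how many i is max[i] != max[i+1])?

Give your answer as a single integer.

Answer: 4

Derivation:
step 1: append 9 -> window=[9] (not full yet)
step 2: append 25 -> window=[9, 25] (not full yet)
step 3: append 4 -> window=[9, 25, 4] (not full yet)
step 4: append 5 -> window=[9, 25, 4, 5] (not full yet)
step 5: append 45 -> window=[9, 25, 4, 5, 45] -> max=45
step 6: append 35 -> window=[25, 4, 5, 45, 35] -> max=45
step 7: append 72 -> window=[4, 5, 45, 35, 72] -> max=72
step 8: append 63 -> window=[5, 45, 35, 72, 63] -> max=72
step 9: append 54 -> window=[45, 35, 72, 63, 54] -> max=72
step 10: append 37 -> window=[35, 72, 63, 54, 37] -> max=72
step 11: append 53 -> window=[72, 63, 54, 37, 53] -> max=72
step 12: append 37 -> window=[63, 54, 37, 53, 37] -> max=63
step 13: append 61 -> window=[54, 37, 53, 37, 61] -> max=61
step 14: append 64 -> window=[37, 53, 37, 61, 64] -> max=64
Recorded maximums: 45 45 72 72 72 72 72 63 61 64
Changes between consecutive maximums: 4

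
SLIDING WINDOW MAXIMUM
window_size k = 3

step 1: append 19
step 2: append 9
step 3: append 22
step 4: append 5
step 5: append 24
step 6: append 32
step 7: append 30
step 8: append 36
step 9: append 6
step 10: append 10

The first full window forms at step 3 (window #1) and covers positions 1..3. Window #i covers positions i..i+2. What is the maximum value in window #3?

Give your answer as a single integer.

step 1: append 19 -> window=[19] (not full yet)
step 2: append 9 -> window=[19, 9] (not full yet)
step 3: append 22 -> window=[19, 9, 22] -> max=22
step 4: append 5 -> window=[9, 22, 5] -> max=22
step 5: append 24 -> window=[22, 5, 24] -> max=24
Window #3 max = 24

Answer: 24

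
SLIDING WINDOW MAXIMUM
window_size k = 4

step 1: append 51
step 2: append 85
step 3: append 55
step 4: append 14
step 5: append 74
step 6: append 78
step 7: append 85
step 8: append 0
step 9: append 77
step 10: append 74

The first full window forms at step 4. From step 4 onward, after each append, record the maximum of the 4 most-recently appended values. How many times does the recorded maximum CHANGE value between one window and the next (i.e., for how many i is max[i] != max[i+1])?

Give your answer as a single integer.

step 1: append 51 -> window=[51] (not full yet)
step 2: append 85 -> window=[51, 85] (not full yet)
step 3: append 55 -> window=[51, 85, 55] (not full yet)
step 4: append 14 -> window=[51, 85, 55, 14] -> max=85
step 5: append 74 -> window=[85, 55, 14, 74] -> max=85
step 6: append 78 -> window=[55, 14, 74, 78] -> max=78
step 7: append 85 -> window=[14, 74, 78, 85] -> max=85
step 8: append 0 -> window=[74, 78, 85, 0] -> max=85
step 9: append 77 -> window=[78, 85, 0, 77] -> max=85
step 10: append 74 -> window=[85, 0, 77, 74] -> max=85
Recorded maximums: 85 85 78 85 85 85 85
Changes between consecutive maximums: 2

Answer: 2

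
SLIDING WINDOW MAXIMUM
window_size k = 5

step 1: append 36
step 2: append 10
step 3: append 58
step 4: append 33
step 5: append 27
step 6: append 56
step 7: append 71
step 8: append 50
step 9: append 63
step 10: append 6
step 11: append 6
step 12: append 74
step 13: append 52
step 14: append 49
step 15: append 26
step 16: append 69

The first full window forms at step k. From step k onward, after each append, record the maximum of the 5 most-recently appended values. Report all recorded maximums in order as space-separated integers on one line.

Answer: 58 58 71 71 71 71 71 74 74 74 74 74

Derivation:
step 1: append 36 -> window=[36] (not full yet)
step 2: append 10 -> window=[36, 10] (not full yet)
step 3: append 58 -> window=[36, 10, 58] (not full yet)
step 4: append 33 -> window=[36, 10, 58, 33] (not full yet)
step 5: append 27 -> window=[36, 10, 58, 33, 27] -> max=58
step 6: append 56 -> window=[10, 58, 33, 27, 56] -> max=58
step 7: append 71 -> window=[58, 33, 27, 56, 71] -> max=71
step 8: append 50 -> window=[33, 27, 56, 71, 50] -> max=71
step 9: append 63 -> window=[27, 56, 71, 50, 63] -> max=71
step 10: append 6 -> window=[56, 71, 50, 63, 6] -> max=71
step 11: append 6 -> window=[71, 50, 63, 6, 6] -> max=71
step 12: append 74 -> window=[50, 63, 6, 6, 74] -> max=74
step 13: append 52 -> window=[63, 6, 6, 74, 52] -> max=74
step 14: append 49 -> window=[6, 6, 74, 52, 49] -> max=74
step 15: append 26 -> window=[6, 74, 52, 49, 26] -> max=74
step 16: append 69 -> window=[74, 52, 49, 26, 69] -> max=74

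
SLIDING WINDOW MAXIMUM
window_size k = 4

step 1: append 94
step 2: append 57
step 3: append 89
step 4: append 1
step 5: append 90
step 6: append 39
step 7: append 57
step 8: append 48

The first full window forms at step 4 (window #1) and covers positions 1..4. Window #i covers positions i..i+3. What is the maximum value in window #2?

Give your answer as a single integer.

Answer: 90

Derivation:
step 1: append 94 -> window=[94] (not full yet)
step 2: append 57 -> window=[94, 57] (not full yet)
step 3: append 89 -> window=[94, 57, 89] (not full yet)
step 4: append 1 -> window=[94, 57, 89, 1] -> max=94
step 5: append 90 -> window=[57, 89, 1, 90] -> max=90
Window #2 max = 90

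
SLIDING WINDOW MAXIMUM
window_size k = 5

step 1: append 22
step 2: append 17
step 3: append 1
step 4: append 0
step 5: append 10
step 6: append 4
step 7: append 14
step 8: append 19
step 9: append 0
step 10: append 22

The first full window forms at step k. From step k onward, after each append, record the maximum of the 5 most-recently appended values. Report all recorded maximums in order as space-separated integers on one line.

Answer: 22 17 14 19 19 22

Derivation:
step 1: append 22 -> window=[22] (not full yet)
step 2: append 17 -> window=[22, 17] (not full yet)
step 3: append 1 -> window=[22, 17, 1] (not full yet)
step 4: append 0 -> window=[22, 17, 1, 0] (not full yet)
step 5: append 10 -> window=[22, 17, 1, 0, 10] -> max=22
step 6: append 4 -> window=[17, 1, 0, 10, 4] -> max=17
step 7: append 14 -> window=[1, 0, 10, 4, 14] -> max=14
step 8: append 19 -> window=[0, 10, 4, 14, 19] -> max=19
step 9: append 0 -> window=[10, 4, 14, 19, 0] -> max=19
step 10: append 22 -> window=[4, 14, 19, 0, 22] -> max=22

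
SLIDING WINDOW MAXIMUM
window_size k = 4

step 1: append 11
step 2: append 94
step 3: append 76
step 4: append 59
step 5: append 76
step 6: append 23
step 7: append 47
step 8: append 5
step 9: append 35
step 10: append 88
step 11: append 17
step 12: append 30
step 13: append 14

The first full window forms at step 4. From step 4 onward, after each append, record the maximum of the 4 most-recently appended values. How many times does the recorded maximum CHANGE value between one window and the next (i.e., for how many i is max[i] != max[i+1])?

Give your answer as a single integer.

step 1: append 11 -> window=[11] (not full yet)
step 2: append 94 -> window=[11, 94] (not full yet)
step 3: append 76 -> window=[11, 94, 76] (not full yet)
step 4: append 59 -> window=[11, 94, 76, 59] -> max=94
step 5: append 76 -> window=[94, 76, 59, 76] -> max=94
step 6: append 23 -> window=[76, 59, 76, 23] -> max=76
step 7: append 47 -> window=[59, 76, 23, 47] -> max=76
step 8: append 5 -> window=[76, 23, 47, 5] -> max=76
step 9: append 35 -> window=[23, 47, 5, 35] -> max=47
step 10: append 88 -> window=[47, 5, 35, 88] -> max=88
step 11: append 17 -> window=[5, 35, 88, 17] -> max=88
step 12: append 30 -> window=[35, 88, 17, 30] -> max=88
step 13: append 14 -> window=[88, 17, 30, 14] -> max=88
Recorded maximums: 94 94 76 76 76 47 88 88 88 88
Changes between consecutive maximums: 3

Answer: 3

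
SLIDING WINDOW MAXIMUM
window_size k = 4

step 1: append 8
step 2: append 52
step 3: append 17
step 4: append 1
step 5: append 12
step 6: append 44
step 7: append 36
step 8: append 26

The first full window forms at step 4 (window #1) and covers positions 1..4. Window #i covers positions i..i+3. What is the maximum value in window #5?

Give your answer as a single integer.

step 1: append 8 -> window=[8] (not full yet)
step 2: append 52 -> window=[8, 52] (not full yet)
step 3: append 17 -> window=[8, 52, 17] (not full yet)
step 4: append 1 -> window=[8, 52, 17, 1] -> max=52
step 5: append 12 -> window=[52, 17, 1, 12] -> max=52
step 6: append 44 -> window=[17, 1, 12, 44] -> max=44
step 7: append 36 -> window=[1, 12, 44, 36] -> max=44
step 8: append 26 -> window=[12, 44, 36, 26] -> max=44
Window #5 max = 44

Answer: 44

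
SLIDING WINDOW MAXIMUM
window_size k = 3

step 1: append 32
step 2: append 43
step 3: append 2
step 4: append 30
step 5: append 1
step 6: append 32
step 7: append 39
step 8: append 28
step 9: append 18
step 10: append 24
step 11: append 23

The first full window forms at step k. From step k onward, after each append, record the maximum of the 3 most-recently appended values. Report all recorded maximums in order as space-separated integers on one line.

Answer: 43 43 30 32 39 39 39 28 24

Derivation:
step 1: append 32 -> window=[32] (not full yet)
step 2: append 43 -> window=[32, 43] (not full yet)
step 3: append 2 -> window=[32, 43, 2] -> max=43
step 4: append 30 -> window=[43, 2, 30] -> max=43
step 5: append 1 -> window=[2, 30, 1] -> max=30
step 6: append 32 -> window=[30, 1, 32] -> max=32
step 7: append 39 -> window=[1, 32, 39] -> max=39
step 8: append 28 -> window=[32, 39, 28] -> max=39
step 9: append 18 -> window=[39, 28, 18] -> max=39
step 10: append 24 -> window=[28, 18, 24] -> max=28
step 11: append 23 -> window=[18, 24, 23] -> max=24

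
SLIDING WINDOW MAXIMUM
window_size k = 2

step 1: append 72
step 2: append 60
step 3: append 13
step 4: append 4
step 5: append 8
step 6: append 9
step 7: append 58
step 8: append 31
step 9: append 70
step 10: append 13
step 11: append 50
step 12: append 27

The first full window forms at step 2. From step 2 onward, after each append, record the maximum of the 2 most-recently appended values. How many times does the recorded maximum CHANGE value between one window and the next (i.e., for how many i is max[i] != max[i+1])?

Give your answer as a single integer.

step 1: append 72 -> window=[72] (not full yet)
step 2: append 60 -> window=[72, 60] -> max=72
step 3: append 13 -> window=[60, 13] -> max=60
step 4: append 4 -> window=[13, 4] -> max=13
step 5: append 8 -> window=[4, 8] -> max=8
step 6: append 9 -> window=[8, 9] -> max=9
step 7: append 58 -> window=[9, 58] -> max=58
step 8: append 31 -> window=[58, 31] -> max=58
step 9: append 70 -> window=[31, 70] -> max=70
step 10: append 13 -> window=[70, 13] -> max=70
step 11: append 50 -> window=[13, 50] -> max=50
step 12: append 27 -> window=[50, 27] -> max=50
Recorded maximums: 72 60 13 8 9 58 58 70 70 50 50
Changes between consecutive maximums: 7

Answer: 7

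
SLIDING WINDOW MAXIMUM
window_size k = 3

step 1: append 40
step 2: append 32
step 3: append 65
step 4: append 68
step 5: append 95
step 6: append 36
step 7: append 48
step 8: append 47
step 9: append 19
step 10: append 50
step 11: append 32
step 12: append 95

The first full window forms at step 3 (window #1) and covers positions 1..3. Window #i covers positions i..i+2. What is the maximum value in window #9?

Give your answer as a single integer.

Answer: 50

Derivation:
step 1: append 40 -> window=[40] (not full yet)
step 2: append 32 -> window=[40, 32] (not full yet)
step 3: append 65 -> window=[40, 32, 65] -> max=65
step 4: append 68 -> window=[32, 65, 68] -> max=68
step 5: append 95 -> window=[65, 68, 95] -> max=95
step 6: append 36 -> window=[68, 95, 36] -> max=95
step 7: append 48 -> window=[95, 36, 48] -> max=95
step 8: append 47 -> window=[36, 48, 47] -> max=48
step 9: append 19 -> window=[48, 47, 19] -> max=48
step 10: append 50 -> window=[47, 19, 50] -> max=50
step 11: append 32 -> window=[19, 50, 32] -> max=50
Window #9 max = 50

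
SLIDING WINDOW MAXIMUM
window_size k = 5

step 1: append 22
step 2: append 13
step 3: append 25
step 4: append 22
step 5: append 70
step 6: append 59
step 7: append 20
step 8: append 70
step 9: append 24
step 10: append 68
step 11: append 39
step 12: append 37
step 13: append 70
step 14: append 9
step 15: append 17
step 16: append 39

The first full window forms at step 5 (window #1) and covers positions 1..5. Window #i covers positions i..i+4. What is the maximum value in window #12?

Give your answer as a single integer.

Answer: 70

Derivation:
step 1: append 22 -> window=[22] (not full yet)
step 2: append 13 -> window=[22, 13] (not full yet)
step 3: append 25 -> window=[22, 13, 25] (not full yet)
step 4: append 22 -> window=[22, 13, 25, 22] (not full yet)
step 5: append 70 -> window=[22, 13, 25, 22, 70] -> max=70
step 6: append 59 -> window=[13, 25, 22, 70, 59] -> max=70
step 7: append 20 -> window=[25, 22, 70, 59, 20] -> max=70
step 8: append 70 -> window=[22, 70, 59, 20, 70] -> max=70
step 9: append 24 -> window=[70, 59, 20, 70, 24] -> max=70
step 10: append 68 -> window=[59, 20, 70, 24, 68] -> max=70
step 11: append 39 -> window=[20, 70, 24, 68, 39] -> max=70
step 12: append 37 -> window=[70, 24, 68, 39, 37] -> max=70
step 13: append 70 -> window=[24, 68, 39, 37, 70] -> max=70
step 14: append 9 -> window=[68, 39, 37, 70, 9] -> max=70
step 15: append 17 -> window=[39, 37, 70, 9, 17] -> max=70
step 16: append 39 -> window=[37, 70, 9, 17, 39] -> max=70
Window #12 max = 70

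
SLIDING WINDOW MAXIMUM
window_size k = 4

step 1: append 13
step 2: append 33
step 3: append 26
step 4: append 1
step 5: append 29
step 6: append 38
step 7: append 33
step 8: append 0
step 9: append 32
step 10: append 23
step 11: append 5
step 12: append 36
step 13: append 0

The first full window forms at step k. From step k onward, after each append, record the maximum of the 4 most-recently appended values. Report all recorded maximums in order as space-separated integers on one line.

step 1: append 13 -> window=[13] (not full yet)
step 2: append 33 -> window=[13, 33] (not full yet)
step 3: append 26 -> window=[13, 33, 26] (not full yet)
step 4: append 1 -> window=[13, 33, 26, 1] -> max=33
step 5: append 29 -> window=[33, 26, 1, 29] -> max=33
step 6: append 38 -> window=[26, 1, 29, 38] -> max=38
step 7: append 33 -> window=[1, 29, 38, 33] -> max=38
step 8: append 0 -> window=[29, 38, 33, 0] -> max=38
step 9: append 32 -> window=[38, 33, 0, 32] -> max=38
step 10: append 23 -> window=[33, 0, 32, 23] -> max=33
step 11: append 5 -> window=[0, 32, 23, 5] -> max=32
step 12: append 36 -> window=[32, 23, 5, 36] -> max=36
step 13: append 0 -> window=[23, 5, 36, 0] -> max=36

Answer: 33 33 38 38 38 38 33 32 36 36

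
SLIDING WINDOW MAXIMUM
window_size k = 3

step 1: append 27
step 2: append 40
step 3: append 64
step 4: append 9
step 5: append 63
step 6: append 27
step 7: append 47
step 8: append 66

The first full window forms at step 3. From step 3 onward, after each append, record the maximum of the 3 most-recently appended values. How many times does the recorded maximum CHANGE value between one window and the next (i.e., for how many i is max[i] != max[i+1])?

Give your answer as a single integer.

step 1: append 27 -> window=[27] (not full yet)
step 2: append 40 -> window=[27, 40] (not full yet)
step 3: append 64 -> window=[27, 40, 64] -> max=64
step 4: append 9 -> window=[40, 64, 9] -> max=64
step 5: append 63 -> window=[64, 9, 63] -> max=64
step 6: append 27 -> window=[9, 63, 27] -> max=63
step 7: append 47 -> window=[63, 27, 47] -> max=63
step 8: append 66 -> window=[27, 47, 66] -> max=66
Recorded maximums: 64 64 64 63 63 66
Changes between consecutive maximums: 2

Answer: 2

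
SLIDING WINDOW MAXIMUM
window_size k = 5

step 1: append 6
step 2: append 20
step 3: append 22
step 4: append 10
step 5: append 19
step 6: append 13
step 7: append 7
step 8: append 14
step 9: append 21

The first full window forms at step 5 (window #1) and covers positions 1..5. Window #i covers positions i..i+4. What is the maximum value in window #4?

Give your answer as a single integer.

step 1: append 6 -> window=[6] (not full yet)
step 2: append 20 -> window=[6, 20] (not full yet)
step 3: append 22 -> window=[6, 20, 22] (not full yet)
step 4: append 10 -> window=[6, 20, 22, 10] (not full yet)
step 5: append 19 -> window=[6, 20, 22, 10, 19] -> max=22
step 6: append 13 -> window=[20, 22, 10, 19, 13] -> max=22
step 7: append 7 -> window=[22, 10, 19, 13, 7] -> max=22
step 8: append 14 -> window=[10, 19, 13, 7, 14] -> max=19
Window #4 max = 19

Answer: 19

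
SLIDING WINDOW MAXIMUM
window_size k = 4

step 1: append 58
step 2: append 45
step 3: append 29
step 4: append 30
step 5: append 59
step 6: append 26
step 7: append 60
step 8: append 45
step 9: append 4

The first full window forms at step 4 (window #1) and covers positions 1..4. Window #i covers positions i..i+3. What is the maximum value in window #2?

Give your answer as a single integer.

Answer: 59

Derivation:
step 1: append 58 -> window=[58] (not full yet)
step 2: append 45 -> window=[58, 45] (not full yet)
step 3: append 29 -> window=[58, 45, 29] (not full yet)
step 4: append 30 -> window=[58, 45, 29, 30] -> max=58
step 5: append 59 -> window=[45, 29, 30, 59] -> max=59
Window #2 max = 59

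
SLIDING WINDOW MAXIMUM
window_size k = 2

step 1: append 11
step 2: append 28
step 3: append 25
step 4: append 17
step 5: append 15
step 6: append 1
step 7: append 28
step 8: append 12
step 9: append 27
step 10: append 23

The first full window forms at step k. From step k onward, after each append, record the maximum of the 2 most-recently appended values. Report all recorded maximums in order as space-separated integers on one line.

Answer: 28 28 25 17 15 28 28 27 27

Derivation:
step 1: append 11 -> window=[11] (not full yet)
step 2: append 28 -> window=[11, 28] -> max=28
step 3: append 25 -> window=[28, 25] -> max=28
step 4: append 17 -> window=[25, 17] -> max=25
step 5: append 15 -> window=[17, 15] -> max=17
step 6: append 1 -> window=[15, 1] -> max=15
step 7: append 28 -> window=[1, 28] -> max=28
step 8: append 12 -> window=[28, 12] -> max=28
step 9: append 27 -> window=[12, 27] -> max=27
step 10: append 23 -> window=[27, 23] -> max=27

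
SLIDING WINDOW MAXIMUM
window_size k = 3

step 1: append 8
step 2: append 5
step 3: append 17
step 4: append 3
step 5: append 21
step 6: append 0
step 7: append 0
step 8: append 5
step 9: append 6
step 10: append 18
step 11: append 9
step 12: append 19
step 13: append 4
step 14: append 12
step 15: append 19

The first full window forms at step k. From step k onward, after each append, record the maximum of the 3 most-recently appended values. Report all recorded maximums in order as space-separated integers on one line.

Answer: 17 17 21 21 21 5 6 18 18 19 19 19 19

Derivation:
step 1: append 8 -> window=[8] (not full yet)
step 2: append 5 -> window=[8, 5] (not full yet)
step 3: append 17 -> window=[8, 5, 17] -> max=17
step 4: append 3 -> window=[5, 17, 3] -> max=17
step 5: append 21 -> window=[17, 3, 21] -> max=21
step 6: append 0 -> window=[3, 21, 0] -> max=21
step 7: append 0 -> window=[21, 0, 0] -> max=21
step 8: append 5 -> window=[0, 0, 5] -> max=5
step 9: append 6 -> window=[0, 5, 6] -> max=6
step 10: append 18 -> window=[5, 6, 18] -> max=18
step 11: append 9 -> window=[6, 18, 9] -> max=18
step 12: append 19 -> window=[18, 9, 19] -> max=19
step 13: append 4 -> window=[9, 19, 4] -> max=19
step 14: append 12 -> window=[19, 4, 12] -> max=19
step 15: append 19 -> window=[4, 12, 19] -> max=19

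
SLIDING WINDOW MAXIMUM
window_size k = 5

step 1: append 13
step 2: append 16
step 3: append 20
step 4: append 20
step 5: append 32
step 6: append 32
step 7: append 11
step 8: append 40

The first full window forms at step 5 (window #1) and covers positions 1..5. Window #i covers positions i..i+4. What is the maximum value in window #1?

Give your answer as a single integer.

Answer: 32

Derivation:
step 1: append 13 -> window=[13] (not full yet)
step 2: append 16 -> window=[13, 16] (not full yet)
step 3: append 20 -> window=[13, 16, 20] (not full yet)
step 4: append 20 -> window=[13, 16, 20, 20] (not full yet)
step 5: append 32 -> window=[13, 16, 20, 20, 32] -> max=32
Window #1 max = 32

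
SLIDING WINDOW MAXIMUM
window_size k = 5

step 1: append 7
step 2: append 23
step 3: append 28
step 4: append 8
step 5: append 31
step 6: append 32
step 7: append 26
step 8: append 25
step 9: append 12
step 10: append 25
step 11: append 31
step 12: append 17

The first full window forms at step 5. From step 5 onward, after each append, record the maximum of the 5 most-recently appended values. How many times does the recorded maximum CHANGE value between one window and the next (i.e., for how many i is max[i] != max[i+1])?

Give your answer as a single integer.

step 1: append 7 -> window=[7] (not full yet)
step 2: append 23 -> window=[7, 23] (not full yet)
step 3: append 28 -> window=[7, 23, 28] (not full yet)
step 4: append 8 -> window=[7, 23, 28, 8] (not full yet)
step 5: append 31 -> window=[7, 23, 28, 8, 31] -> max=31
step 6: append 32 -> window=[23, 28, 8, 31, 32] -> max=32
step 7: append 26 -> window=[28, 8, 31, 32, 26] -> max=32
step 8: append 25 -> window=[8, 31, 32, 26, 25] -> max=32
step 9: append 12 -> window=[31, 32, 26, 25, 12] -> max=32
step 10: append 25 -> window=[32, 26, 25, 12, 25] -> max=32
step 11: append 31 -> window=[26, 25, 12, 25, 31] -> max=31
step 12: append 17 -> window=[25, 12, 25, 31, 17] -> max=31
Recorded maximums: 31 32 32 32 32 32 31 31
Changes between consecutive maximums: 2

Answer: 2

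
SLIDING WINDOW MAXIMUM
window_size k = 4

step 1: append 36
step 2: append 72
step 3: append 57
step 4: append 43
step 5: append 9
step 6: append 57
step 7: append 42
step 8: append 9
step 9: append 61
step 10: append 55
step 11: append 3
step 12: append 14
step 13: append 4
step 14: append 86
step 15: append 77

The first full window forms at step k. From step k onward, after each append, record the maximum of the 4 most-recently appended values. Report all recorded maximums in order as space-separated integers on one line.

step 1: append 36 -> window=[36] (not full yet)
step 2: append 72 -> window=[36, 72] (not full yet)
step 3: append 57 -> window=[36, 72, 57] (not full yet)
step 4: append 43 -> window=[36, 72, 57, 43] -> max=72
step 5: append 9 -> window=[72, 57, 43, 9] -> max=72
step 6: append 57 -> window=[57, 43, 9, 57] -> max=57
step 7: append 42 -> window=[43, 9, 57, 42] -> max=57
step 8: append 9 -> window=[9, 57, 42, 9] -> max=57
step 9: append 61 -> window=[57, 42, 9, 61] -> max=61
step 10: append 55 -> window=[42, 9, 61, 55] -> max=61
step 11: append 3 -> window=[9, 61, 55, 3] -> max=61
step 12: append 14 -> window=[61, 55, 3, 14] -> max=61
step 13: append 4 -> window=[55, 3, 14, 4] -> max=55
step 14: append 86 -> window=[3, 14, 4, 86] -> max=86
step 15: append 77 -> window=[14, 4, 86, 77] -> max=86

Answer: 72 72 57 57 57 61 61 61 61 55 86 86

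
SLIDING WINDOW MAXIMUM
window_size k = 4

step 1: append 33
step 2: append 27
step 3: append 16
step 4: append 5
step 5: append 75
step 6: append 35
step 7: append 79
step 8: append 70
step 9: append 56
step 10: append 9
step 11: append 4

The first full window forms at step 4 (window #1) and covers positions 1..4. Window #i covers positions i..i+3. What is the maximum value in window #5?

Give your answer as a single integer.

Answer: 79

Derivation:
step 1: append 33 -> window=[33] (not full yet)
step 2: append 27 -> window=[33, 27] (not full yet)
step 3: append 16 -> window=[33, 27, 16] (not full yet)
step 4: append 5 -> window=[33, 27, 16, 5] -> max=33
step 5: append 75 -> window=[27, 16, 5, 75] -> max=75
step 6: append 35 -> window=[16, 5, 75, 35] -> max=75
step 7: append 79 -> window=[5, 75, 35, 79] -> max=79
step 8: append 70 -> window=[75, 35, 79, 70] -> max=79
Window #5 max = 79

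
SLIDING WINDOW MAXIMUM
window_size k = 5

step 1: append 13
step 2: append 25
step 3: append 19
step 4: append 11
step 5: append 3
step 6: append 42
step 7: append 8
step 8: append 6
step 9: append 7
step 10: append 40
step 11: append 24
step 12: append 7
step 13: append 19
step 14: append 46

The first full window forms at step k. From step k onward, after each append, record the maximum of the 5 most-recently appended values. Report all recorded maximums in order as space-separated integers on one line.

Answer: 25 42 42 42 42 42 40 40 40 46

Derivation:
step 1: append 13 -> window=[13] (not full yet)
step 2: append 25 -> window=[13, 25] (not full yet)
step 3: append 19 -> window=[13, 25, 19] (not full yet)
step 4: append 11 -> window=[13, 25, 19, 11] (not full yet)
step 5: append 3 -> window=[13, 25, 19, 11, 3] -> max=25
step 6: append 42 -> window=[25, 19, 11, 3, 42] -> max=42
step 7: append 8 -> window=[19, 11, 3, 42, 8] -> max=42
step 8: append 6 -> window=[11, 3, 42, 8, 6] -> max=42
step 9: append 7 -> window=[3, 42, 8, 6, 7] -> max=42
step 10: append 40 -> window=[42, 8, 6, 7, 40] -> max=42
step 11: append 24 -> window=[8, 6, 7, 40, 24] -> max=40
step 12: append 7 -> window=[6, 7, 40, 24, 7] -> max=40
step 13: append 19 -> window=[7, 40, 24, 7, 19] -> max=40
step 14: append 46 -> window=[40, 24, 7, 19, 46] -> max=46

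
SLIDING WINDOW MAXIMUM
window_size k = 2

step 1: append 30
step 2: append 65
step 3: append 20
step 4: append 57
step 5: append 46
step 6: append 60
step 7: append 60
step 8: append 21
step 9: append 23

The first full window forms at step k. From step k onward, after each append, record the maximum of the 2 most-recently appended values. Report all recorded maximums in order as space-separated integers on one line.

Answer: 65 65 57 57 60 60 60 23

Derivation:
step 1: append 30 -> window=[30] (not full yet)
step 2: append 65 -> window=[30, 65] -> max=65
step 3: append 20 -> window=[65, 20] -> max=65
step 4: append 57 -> window=[20, 57] -> max=57
step 5: append 46 -> window=[57, 46] -> max=57
step 6: append 60 -> window=[46, 60] -> max=60
step 7: append 60 -> window=[60, 60] -> max=60
step 8: append 21 -> window=[60, 21] -> max=60
step 9: append 23 -> window=[21, 23] -> max=23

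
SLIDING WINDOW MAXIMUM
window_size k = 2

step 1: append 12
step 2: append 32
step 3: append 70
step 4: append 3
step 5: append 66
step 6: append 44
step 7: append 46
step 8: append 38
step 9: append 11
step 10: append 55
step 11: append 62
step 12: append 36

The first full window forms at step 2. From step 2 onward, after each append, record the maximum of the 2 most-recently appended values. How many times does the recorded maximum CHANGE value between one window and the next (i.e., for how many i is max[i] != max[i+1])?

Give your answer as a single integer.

Answer: 6

Derivation:
step 1: append 12 -> window=[12] (not full yet)
step 2: append 32 -> window=[12, 32] -> max=32
step 3: append 70 -> window=[32, 70] -> max=70
step 4: append 3 -> window=[70, 3] -> max=70
step 5: append 66 -> window=[3, 66] -> max=66
step 6: append 44 -> window=[66, 44] -> max=66
step 7: append 46 -> window=[44, 46] -> max=46
step 8: append 38 -> window=[46, 38] -> max=46
step 9: append 11 -> window=[38, 11] -> max=38
step 10: append 55 -> window=[11, 55] -> max=55
step 11: append 62 -> window=[55, 62] -> max=62
step 12: append 36 -> window=[62, 36] -> max=62
Recorded maximums: 32 70 70 66 66 46 46 38 55 62 62
Changes between consecutive maximums: 6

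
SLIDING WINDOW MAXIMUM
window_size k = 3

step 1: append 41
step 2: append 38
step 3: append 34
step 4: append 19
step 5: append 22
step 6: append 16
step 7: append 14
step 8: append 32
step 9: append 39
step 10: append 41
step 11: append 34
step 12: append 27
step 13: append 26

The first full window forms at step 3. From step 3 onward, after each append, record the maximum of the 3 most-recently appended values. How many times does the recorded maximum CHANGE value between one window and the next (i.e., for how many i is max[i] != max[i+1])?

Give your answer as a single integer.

step 1: append 41 -> window=[41] (not full yet)
step 2: append 38 -> window=[41, 38] (not full yet)
step 3: append 34 -> window=[41, 38, 34] -> max=41
step 4: append 19 -> window=[38, 34, 19] -> max=38
step 5: append 22 -> window=[34, 19, 22] -> max=34
step 6: append 16 -> window=[19, 22, 16] -> max=22
step 7: append 14 -> window=[22, 16, 14] -> max=22
step 8: append 32 -> window=[16, 14, 32] -> max=32
step 9: append 39 -> window=[14, 32, 39] -> max=39
step 10: append 41 -> window=[32, 39, 41] -> max=41
step 11: append 34 -> window=[39, 41, 34] -> max=41
step 12: append 27 -> window=[41, 34, 27] -> max=41
step 13: append 26 -> window=[34, 27, 26] -> max=34
Recorded maximums: 41 38 34 22 22 32 39 41 41 41 34
Changes between consecutive maximums: 7

Answer: 7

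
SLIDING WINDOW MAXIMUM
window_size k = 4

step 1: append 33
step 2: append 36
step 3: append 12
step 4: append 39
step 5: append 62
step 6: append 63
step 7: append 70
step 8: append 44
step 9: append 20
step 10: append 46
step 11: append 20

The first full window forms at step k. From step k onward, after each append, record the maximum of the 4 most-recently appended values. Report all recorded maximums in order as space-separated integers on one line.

step 1: append 33 -> window=[33] (not full yet)
step 2: append 36 -> window=[33, 36] (not full yet)
step 3: append 12 -> window=[33, 36, 12] (not full yet)
step 4: append 39 -> window=[33, 36, 12, 39] -> max=39
step 5: append 62 -> window=[36, 12, 39, 62] -> max=62
step 6: append 63 -> window=[12, 39, 62, 63] -> max=63
step 7: append 70 -> window=[39, 62, 63, 70] -> max=70
step 8: append 44 -> window=[62, 63, 70, 44] -> max=70
step 9: append 20 -> window=[63, 70, 44, 20] -> max=70
step 10: append 46 -> window=[70, 44, 20, 46] -> max=70
step 11: append 20 -> window=[44, 20, 46, 20] -> max=46

Answer: 39 62 63 70 70 70 70 46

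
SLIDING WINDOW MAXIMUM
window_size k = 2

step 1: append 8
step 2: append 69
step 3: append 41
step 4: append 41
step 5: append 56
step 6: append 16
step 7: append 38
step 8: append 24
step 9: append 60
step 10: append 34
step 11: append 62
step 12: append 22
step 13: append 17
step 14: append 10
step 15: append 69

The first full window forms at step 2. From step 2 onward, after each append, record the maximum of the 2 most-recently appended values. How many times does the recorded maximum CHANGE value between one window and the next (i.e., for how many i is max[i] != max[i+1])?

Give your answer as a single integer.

step 1: append 8 -> window=[8] (not full yet)
step 2: append 69 -> window=[8, 69] -> max=69
step 3: append 41 -> window=[69, 41] -> max=69
step 4: append 41 -> window=[41, 41] -> max=41
step 5: append 56 -> window=[41, 56] -> max=56
step 6: append 16 -> window=[56, 16] -> max=56
step 7: append 38 -> window=[16, 38] -> max=38
step 8: append 24 -> window=[38, 24] -> max=38
step 9: append 60 -> window=[24, 60] -> max=60
step 10: append 34 -> window=[60, 34] -> max=60
step 11: append 62 -> window=[34, 62] -> max=62
step 12: append 22 -> window=[62, 22] -> max=62
step 13: append 17 -> window=[22, 17] -> max=22
step 14: append 10 -> window=[17, 10] -> max=17
step 15: append 69 -> window=[10, 69] -> max=69
Recorded maximums: 69 69 41 56 56 38 38 60 60 62 62 22 17 69
Changes between consecutive maximums: 8

Answer: 8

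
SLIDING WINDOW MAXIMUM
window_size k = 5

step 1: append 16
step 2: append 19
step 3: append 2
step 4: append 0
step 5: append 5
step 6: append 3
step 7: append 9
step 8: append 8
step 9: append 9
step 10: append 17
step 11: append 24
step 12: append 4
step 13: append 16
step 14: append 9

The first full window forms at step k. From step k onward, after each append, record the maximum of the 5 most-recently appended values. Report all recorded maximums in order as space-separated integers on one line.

Answer: 19 19 9 9 9 17 24 24 24 24

Derivation:
step 1: append 16 -> window=[16] (not full yet)
step 2: append 19 -> window=[16, 19] (not full yet)
step 3: append 2 -> window=[16, 19, 2] (not full yet)
step 4: append 0 -> window=[16, 19, 2, 0] (not full yet)
step 5: append 5 -> window=[16, 19, 2, 0, 5] -> max=19
step 6: append 3 -> window=[19, 2, 0, 5, 3] -> max=19
step 7: append 9 -> window=[2, 0, 5, 3, 9] -> max=9
step 8: append 8 -> window=[0, 5, 3, 9, 8] -> max=9
step 9: append 9 -> window=[5, 3, 9, 8, 9] -> max=9
step 10: append 17 -> window=[3, 9, 8, 9, 17] -> max=17
step 11: append 24 -> window=[9, 8, 9, 17, 24] -> max=24
step 12: append 4 -> window=[8, 9, 17, 24, 4] -> max=24
step 13: append 16 -> window=[9, 17, 24, 4, 16] -> max=24
step 14: append 9 -> window=[17, 24, 4, 16, 9] -> max=24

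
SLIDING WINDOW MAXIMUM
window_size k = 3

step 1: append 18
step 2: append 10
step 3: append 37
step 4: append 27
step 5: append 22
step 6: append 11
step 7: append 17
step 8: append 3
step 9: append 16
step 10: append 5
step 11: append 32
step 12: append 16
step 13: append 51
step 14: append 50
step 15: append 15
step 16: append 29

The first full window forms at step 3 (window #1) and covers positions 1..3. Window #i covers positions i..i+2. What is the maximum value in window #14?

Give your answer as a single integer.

Answer: 50

Derivation:
step 1: append 18 -> window=[18] (not full yet)
step 2: append 10 -> window=[18, 10] (not full yet)
step 3: append 37 -> window=[18, 10, 37] -> max=37
step 4: append 27 -> window=[10, 37, 27] -> max=37
step 5: append 22 -> window=[37, 27, 22] -> max=37
step 6: append 11 -> window=[27, 22, 11] -> max=27
step 7: append 17 -> window=[22, 11, 17] -> max=22
step 8: append 3 -> window=[11, 17, 3] -> max=17
step 9: append 16 -> window=[17, 3, 16] -> max=17
step 10: append 5 -> window=[3, 16, 5] -> max=16
step 11: append 32 -> window=[16, 5, 32] -> max=32
step 12: append 16 -> window=[5, 32, 16] -> max=32
step 13: append 51 -> window=[32, 16, 51] -> max=51
step 14: append 50 -> window=[16, 51, 50] -> max=51
step 15: append 15 -> window=[51, 50, 15] -> max=51
step 16: append 29 -> window=[50, 15, 29] -> max=50
Window #14 max = 50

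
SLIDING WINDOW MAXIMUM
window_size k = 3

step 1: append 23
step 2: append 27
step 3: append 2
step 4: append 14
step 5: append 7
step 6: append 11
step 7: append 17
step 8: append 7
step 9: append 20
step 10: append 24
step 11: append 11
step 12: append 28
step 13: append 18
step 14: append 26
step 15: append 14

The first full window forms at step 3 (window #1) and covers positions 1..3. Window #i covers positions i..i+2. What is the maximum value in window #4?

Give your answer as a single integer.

step 1: append 23 -> window=[23] (not full yet)
step 2: append 27 -> window=[23, 27] (not full yet)
step 3: append 2 -> window=[23, 27, 2] -> max=27
step 4: append 14 -> window=[27, 2, 14] -> max=27
step 5: append 7 -> window=[2, 14, 7] -> max=14
step 6: append 11 -> window=[14, 7, 11] -> max=14
Window #4 max = 14

Answer: 14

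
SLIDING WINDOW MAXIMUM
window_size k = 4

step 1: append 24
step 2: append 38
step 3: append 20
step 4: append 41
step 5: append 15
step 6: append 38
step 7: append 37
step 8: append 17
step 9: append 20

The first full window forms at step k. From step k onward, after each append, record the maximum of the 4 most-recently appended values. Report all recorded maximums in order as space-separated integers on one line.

Answer: 41 41 41 41 38 38

Derivation:
step 1: append 24 -> window=[24] (not full yet)
step 2: append 38 -> window=[24, 38] (not full yet)
step 3: append 20 -> window=[24, 38, 20] (not full yet)
step 4: append 41 -> window=[24, 38, 20, 41] -> max=41
step 5: append 15 -> window=[38, 20, 41, 15] -> max=41
step 6: append 38 -> window=[20, 41, 15, 38] -> max=41
step 7: append 37 -> window=[41, 15, 38, 37] -> max=41
step 8: append 17 -> window=[15, 38, 37, 17] -> max=38
step 9: append 20 -> window=[38, 37, 17, 20] -> max=38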